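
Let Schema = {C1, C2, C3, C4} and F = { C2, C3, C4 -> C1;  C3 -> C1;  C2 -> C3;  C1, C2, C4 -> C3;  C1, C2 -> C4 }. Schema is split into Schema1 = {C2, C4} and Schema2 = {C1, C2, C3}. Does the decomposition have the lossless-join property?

Common attributes: Schema1 ∩ Schema2 = {C2}.
Closure of {C2}: C2 → C3 applies, adding C3; C3 → C1 applies, adding C1; C1, C2 → C4 applies, adding C4. So (C2)⁺ = {C1, C2, C3, C4}.
This closure contains every attribute of Schema1, so Schema1 ∩ Schema2 → Schema1. The join is lossless.

Yes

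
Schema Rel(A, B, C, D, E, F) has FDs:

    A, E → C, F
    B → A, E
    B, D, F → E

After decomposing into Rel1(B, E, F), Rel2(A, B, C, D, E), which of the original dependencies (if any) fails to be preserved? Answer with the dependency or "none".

A, E → C, F

Check A, E → C, F: no single fragment contains all of {A, C, E, F}, and the restricted closure of {A, E} across the fragments never reaches {C, F}.
B → A, E is preserved.
B, D, F → E is preserved.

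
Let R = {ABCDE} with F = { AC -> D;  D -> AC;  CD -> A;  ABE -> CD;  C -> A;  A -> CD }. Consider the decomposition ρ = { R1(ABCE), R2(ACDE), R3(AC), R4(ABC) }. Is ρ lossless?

Chase test. Columns are ABCDE; row i has aⱼ where attribute j ∈ Ri, else bᵢⱼ.
Initial tableau (one row per fragment):
  row 1: a1 a2 a3 b14 a5
  row 2: a1 b22 a3 a4 a5
  row 3: a1 b32 a3 b34 b35
  row 4: a1 a2 a3 b44 b45
Rows 1 and 2 agree on AC; apply AC→D and equate their D entries.
Rows 1 and 3 agree on AC; apply AC→D and equate their D entries.
Rows 1 and 4 agree on AC; apply AC→D and equate their D entries.
Row 1 is now all distinguished symbols — the join is lossless.

Yes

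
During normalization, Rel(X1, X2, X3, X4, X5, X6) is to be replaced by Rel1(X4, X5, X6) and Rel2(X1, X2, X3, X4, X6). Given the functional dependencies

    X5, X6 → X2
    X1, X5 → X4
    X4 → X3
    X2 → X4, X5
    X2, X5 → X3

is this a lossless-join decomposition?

No

Common attributes: Rel1 ∩ Rel2 = {X4, X6}.
Closure of {X4, X6}: X4 → X3 applies, adding X3. So (X4, X6)⁺ = {X3, X4, X6}.
The closure contains neither all of Rel1 = {X4, X5, X6} nor all of Rel2 = {X1, X2, X3, X4, X6}, so the common attributes are not a superkey of either fragment. The join is lossy.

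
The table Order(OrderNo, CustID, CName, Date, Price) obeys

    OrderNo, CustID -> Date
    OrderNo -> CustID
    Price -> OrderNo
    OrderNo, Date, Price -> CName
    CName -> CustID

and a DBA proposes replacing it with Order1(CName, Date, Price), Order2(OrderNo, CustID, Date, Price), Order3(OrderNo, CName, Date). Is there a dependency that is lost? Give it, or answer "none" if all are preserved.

Check CName → CustID: no single fragment contains all of {CustID, CName}, and the restricted closure of {CName} across the fragments never reaches {CustID}.
OrderNo, CustID → Date is preserved.
OrderNo → CustID is preserved.
Price → OrderNo is preserved.
OrderNo, Date, Price → CName is preserved.

CName -> CustID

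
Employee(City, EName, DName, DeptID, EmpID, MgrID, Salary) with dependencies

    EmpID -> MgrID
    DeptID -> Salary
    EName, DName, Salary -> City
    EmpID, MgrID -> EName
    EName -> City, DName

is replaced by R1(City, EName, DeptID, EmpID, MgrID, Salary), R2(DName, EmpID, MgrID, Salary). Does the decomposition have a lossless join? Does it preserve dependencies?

lossless but not dependency-preserving

Lossless test: (EmpID, MgrID, Salary)⁺ = {City, EName, DName, EmpID, MgrID, Salary}, which contains all of one fragment — lossless.
Dependency preservation: the restricted closure of {EName} across the fragments never reaches {City, DName}, so EName → City, DName cannot be enforced without a join — not preserved.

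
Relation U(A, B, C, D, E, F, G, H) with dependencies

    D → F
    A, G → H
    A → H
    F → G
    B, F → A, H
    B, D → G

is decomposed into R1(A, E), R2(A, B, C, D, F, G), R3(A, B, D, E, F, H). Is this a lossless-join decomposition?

No

Chase test. Columns are A, B, C, D, E, F, G, H; row i has aⱼ where attribute j ∈ Ri, else bᵢⱼ.
Initial tableau (one row per fragment):
  row 1: a1 b12 b13 b14 a5 b16 b17 b18
  row 2: a1 a2 a3 a4 b25 a6 a7 b28
  row 3: a1 a2 b33 a4 a5 a6 b37 a8
Rows 1 and 2 agree on A; apply A→H and equate their H entries.
Rows 1 and 3 agree on A; apply A→H and equate their H entries.
Rows 2 and 3 agree on F; apply F→G and equate their G entries.
No row becomes fully distinguished — the join is lossy.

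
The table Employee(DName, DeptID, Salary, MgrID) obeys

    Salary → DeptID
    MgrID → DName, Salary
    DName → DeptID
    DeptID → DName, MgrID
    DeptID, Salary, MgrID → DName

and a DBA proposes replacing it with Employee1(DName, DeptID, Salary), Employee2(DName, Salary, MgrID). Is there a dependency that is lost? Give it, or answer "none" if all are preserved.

Salary → DeptID lies within Employee1.
MgrID → DName, Salary lies within Employee2.
DName → DeptID lies within Employee1.
DeptID → DName, MgrID: restricted closure across fragments reaches DName, MgrID.
DeptID, Salary, MgrID → DName: restricted closure across fragments reaches DName.
Every dependency is enforceable on the fragments, so the decomposition is dependency-preserving.

none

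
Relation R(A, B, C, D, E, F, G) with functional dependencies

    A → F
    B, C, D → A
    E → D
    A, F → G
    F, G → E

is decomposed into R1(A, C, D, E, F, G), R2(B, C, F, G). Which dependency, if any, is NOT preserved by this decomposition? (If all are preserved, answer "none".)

B, C, D → A

Check B, C, D → A: no single fragment contains all of {A, B, C, D}, and the restricted closure of {B, C, D} across the fragments never reaches {A}.
A → F is preserved.
E → D is preserved.
A, F → G is preserved.
F, G → E is preserved.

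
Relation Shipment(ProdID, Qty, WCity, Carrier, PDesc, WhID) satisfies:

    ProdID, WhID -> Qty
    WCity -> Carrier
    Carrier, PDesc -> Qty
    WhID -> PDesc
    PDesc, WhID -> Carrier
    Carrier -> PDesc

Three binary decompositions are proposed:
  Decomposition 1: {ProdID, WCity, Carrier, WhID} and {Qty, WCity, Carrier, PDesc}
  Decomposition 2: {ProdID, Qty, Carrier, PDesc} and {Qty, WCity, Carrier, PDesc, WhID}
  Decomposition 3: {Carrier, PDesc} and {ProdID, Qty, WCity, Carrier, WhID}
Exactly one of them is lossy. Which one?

Decomposition 2

Decomposition 1: common = {WCity, Carrier}, closure = {Qty, WCity, Carrier, PDesc} → lossless.
Decomposition 2: common = {Qty, Carrier, PDesc}, closure = {Qty, Carrier, PDesc} → lossy.
Decomposition 3: common = {Carrier}, closure = {Qty, Carrier, PDesc} → lossless.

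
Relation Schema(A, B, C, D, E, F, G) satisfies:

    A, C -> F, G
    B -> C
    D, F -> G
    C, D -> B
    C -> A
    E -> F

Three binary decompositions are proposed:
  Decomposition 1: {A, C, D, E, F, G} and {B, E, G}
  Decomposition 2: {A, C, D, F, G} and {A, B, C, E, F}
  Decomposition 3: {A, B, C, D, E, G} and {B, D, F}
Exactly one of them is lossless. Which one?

Decomposition 3

Decomposition 1: common = {E, G}, closure = {E, F, G} → lossy.
Decomposition 2: common = {A, C, F}, closure = {A, C, F, G} → lossy.
Decomposition 3: common = {B, D}, closure = {A, B, C, D, F, G} → lossless.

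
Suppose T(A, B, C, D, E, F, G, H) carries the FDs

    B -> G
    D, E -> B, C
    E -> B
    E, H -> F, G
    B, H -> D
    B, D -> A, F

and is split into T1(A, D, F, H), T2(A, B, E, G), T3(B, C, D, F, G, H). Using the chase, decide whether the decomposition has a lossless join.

Chase test. Columns are A, B, C, D, E, F, G, H; row i has aⱼ where attribute j ∈ Ti, else bᵢⱼ.
Initial tableau (one row per fragment):
  row 1: a1 b12 b13 a4 b15 a6 b17 a8
  row 2: a1 a2 b23 b24 a5 b26 a7 b28
  row 3: b31 a2 a3 a4 b35 a6 a7 a8
No row becomes fully distinguished — the join is lossy.

No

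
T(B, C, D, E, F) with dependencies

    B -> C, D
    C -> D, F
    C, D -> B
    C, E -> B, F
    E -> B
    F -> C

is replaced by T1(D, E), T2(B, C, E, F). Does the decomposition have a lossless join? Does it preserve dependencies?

lossless but not dependency-preserving

Lossless test: (E)⁺ = {B, C, D, E, F}, which contains all of one fragment — lossless.
Dependency preservation: the restricted closure of {B} across the fragments never reaches {C, D}, so B → C, D cannot be enforced without a join — not preserved.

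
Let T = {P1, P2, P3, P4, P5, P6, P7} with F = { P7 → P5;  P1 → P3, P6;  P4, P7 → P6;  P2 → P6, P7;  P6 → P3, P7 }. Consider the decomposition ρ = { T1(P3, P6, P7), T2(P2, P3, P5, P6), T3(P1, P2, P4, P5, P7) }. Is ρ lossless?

Yes

Chase test. Columns are P1, P2, P3, P4, P5, P6, P7; row i has aⱼ where attribute j ∈ Ti, else bᵢⱼ.
Initial tableau (one row per fragment):
  row 1: b11 b12 a3 b14 b15 a6 a7
  row 2: b21 a2 a3 b24 a5 a6 b27
  row 3: a1 a2 b33 a4 a5 b36 a7
Rows 1 and 3 agree on P7; apply P7→P5 and equate their P5 entries.
Rows 2 and 3 agree on P2; apply P2→P6, P7 and equate their P6, P7 entries.
Rows 1 and 3 agree on P6; apply P6→P3, P7 and equate their P3, P7 entries.
Row 3 is now all distinguished symbols — the join is lossless.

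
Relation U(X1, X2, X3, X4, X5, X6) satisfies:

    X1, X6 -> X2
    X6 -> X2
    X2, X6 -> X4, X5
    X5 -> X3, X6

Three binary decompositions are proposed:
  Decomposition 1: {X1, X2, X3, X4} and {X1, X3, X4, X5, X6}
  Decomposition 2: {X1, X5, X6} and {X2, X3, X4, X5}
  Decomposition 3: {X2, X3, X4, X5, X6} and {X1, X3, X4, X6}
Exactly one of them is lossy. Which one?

Decomposition 1

Decomposition 1: common = {X1, X3, X4}, closure = {X1, X3, X4} → lossy.
Decomposition 2: common = {X5}, closure = {X2, X3, X4, X5, X6} → lossless.
Decomposition 3: common = {X3, X4, X6}, closure = {X2, X3, X4, X5, X6} → lossless.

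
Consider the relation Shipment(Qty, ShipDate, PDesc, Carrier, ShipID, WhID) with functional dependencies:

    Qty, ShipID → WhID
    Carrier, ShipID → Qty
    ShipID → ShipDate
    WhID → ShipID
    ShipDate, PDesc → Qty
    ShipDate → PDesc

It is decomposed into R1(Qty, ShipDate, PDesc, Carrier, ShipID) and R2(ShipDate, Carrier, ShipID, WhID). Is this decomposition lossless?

Common attributes: R1 ∩ R2 = {ShipDate, Carrier, ShipID}.
Closure of {ShipDate, Carrier, ShipID}: Carrier, ShipID → Qty applies, adding Qty; ShipDate → PDesc applies, adding PDesc; Qty, ShipID → WhID applies, adding WhID. So (ShipDate, Carrier, ShipID)⁺ = {Qty, ShipDate, PDesc, Carrier, ShipID, WhID}.
This closure contains every attribute of R1, so R1 ∩ R2 → R1. The join is lossless.

Yes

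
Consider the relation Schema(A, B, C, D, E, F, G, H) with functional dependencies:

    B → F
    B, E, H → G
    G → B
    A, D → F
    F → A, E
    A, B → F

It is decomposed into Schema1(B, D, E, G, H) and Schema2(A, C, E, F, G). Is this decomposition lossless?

No

Common attributes: Schema1 ∩ Schema2 = {E, G}.
Closure of {E, G}: G → B applies, adding B; B → F applies, adding F; F → A, E applies, adding A. So (E, G)⁺ = {A, B, E, F, G}.
The closure contains neither all of Schema1 = {B, D, E, G, H} nor all of Schema2 = {A, C, E, F, G}, so the common attributes are not a superkey of either fragment. The join is lossy.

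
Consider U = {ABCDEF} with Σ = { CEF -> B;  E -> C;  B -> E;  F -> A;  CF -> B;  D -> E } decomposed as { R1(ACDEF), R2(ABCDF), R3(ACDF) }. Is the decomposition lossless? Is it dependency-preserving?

Lossless test (chase): Rows 1 and 2 agree on CF; apply CF→B and equate their B entries. Rows 1 and 3 agree on CF; apply CF→B and equate their B entries. Rows 1 and 2 agree on D; apply D→E and equate their E entries. Rows 1 and 3 agree on D; apply D→E and equate their E entries. Row 1 is now all distinguished symbols — the join is lossless.
Dependency preservation: the restricted closure of {B} across the fragments never reaches {E}, so B → E cannot be enforced without a join — not preserved.

lossless but not dependency-preserving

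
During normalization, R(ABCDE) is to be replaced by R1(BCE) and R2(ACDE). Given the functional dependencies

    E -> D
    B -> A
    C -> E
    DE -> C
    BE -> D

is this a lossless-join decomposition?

Common attributes: R1 ∩ R2 = {CE}.
Closure of {CE}: E → D applies, adding D. So (CE)⁺ = {CDE}.
The closure contains neither all of R1 = {BCE} nor all of R2 = {ACDE}, so the common attributes are not a superkey of either fragment. The join is lossy.

No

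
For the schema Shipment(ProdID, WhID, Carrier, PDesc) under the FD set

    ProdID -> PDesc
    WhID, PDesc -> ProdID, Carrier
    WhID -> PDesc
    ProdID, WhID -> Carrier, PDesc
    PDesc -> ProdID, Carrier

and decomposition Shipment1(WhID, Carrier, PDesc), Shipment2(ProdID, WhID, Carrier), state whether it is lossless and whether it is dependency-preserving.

Lossless test: (WhID, Carrier)⁺ = {ProdID, WhID, Carrier, PDesc}, which contains all of one fragment — lossless.
Dependency preservation: the restricted closure of {ProdID} across the fragments never reaches {PDesc}, so ProdID → PDesc cannot be enforced without a join — not preserved.

lossless but not dependency-preserving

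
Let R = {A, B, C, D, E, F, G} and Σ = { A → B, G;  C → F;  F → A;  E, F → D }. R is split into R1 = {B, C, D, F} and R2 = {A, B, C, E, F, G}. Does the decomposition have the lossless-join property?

Common attributes: R1 ∩ R2 = {B, C, F}.
Closure of {B, C, F}: F → A applies, adding A; A → B, G applies, adding G. So (B, C, F)⁺ = {A, B, C, F, G}.
The closure contains neither all of R1 = {B, C, D, F} nor all of R2 = {A, B, C, E, F, G}, so the common attributes are not a superkey of either fragment. The join is lossy.

No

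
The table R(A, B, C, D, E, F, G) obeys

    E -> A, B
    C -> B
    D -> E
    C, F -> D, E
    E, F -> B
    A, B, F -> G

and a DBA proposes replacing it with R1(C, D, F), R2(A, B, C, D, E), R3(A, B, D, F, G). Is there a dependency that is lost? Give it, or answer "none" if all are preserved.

E → A, B lies within R2.
C → B lies within R2.
D → E lies within R2.
C, F → D, E: restricted closure across fragments reaches D, E.
E, F → B: restricted closure across fragments reaches B.
A, B, F → G lies within R3.
Every dependency is enforceable on the fragments, so the decomposition is dependency-preserving.

none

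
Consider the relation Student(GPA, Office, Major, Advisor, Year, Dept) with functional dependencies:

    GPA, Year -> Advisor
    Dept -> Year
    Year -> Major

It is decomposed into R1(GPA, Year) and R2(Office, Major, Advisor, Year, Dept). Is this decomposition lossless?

Common attributes: R1 ∩ R2 = {Year}.
Closure of {Year}: Year → Major applies, adding Major. So (Year)⁺ = {Major, Year}.
The closure contains neither all of R1 = {GPA, Year} nor all of R2 = {Office, Major, Advisor, Year, Dept}, so the common attributes are not a superkey of either fragment. The join is lossy.

No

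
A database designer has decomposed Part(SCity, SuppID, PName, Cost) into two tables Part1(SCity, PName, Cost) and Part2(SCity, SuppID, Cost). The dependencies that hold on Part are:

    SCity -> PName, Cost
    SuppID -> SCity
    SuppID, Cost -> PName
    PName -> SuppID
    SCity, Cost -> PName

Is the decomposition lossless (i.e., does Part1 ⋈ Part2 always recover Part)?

Yes

Common attributes: Part1 ∩ Part2 = {SCity, Cost}.
Closure of {SCity, Cost}: SCity → PName, Cost applies, adding PName; PName → SuppID applies, adding SuppID. So (SCity, Cost)⁺ = {SCity, SuppID, PName, Cost}.
This closure contains every attribute of Part1, so Part1 ∩ Part2 → Part1. The join is lossless.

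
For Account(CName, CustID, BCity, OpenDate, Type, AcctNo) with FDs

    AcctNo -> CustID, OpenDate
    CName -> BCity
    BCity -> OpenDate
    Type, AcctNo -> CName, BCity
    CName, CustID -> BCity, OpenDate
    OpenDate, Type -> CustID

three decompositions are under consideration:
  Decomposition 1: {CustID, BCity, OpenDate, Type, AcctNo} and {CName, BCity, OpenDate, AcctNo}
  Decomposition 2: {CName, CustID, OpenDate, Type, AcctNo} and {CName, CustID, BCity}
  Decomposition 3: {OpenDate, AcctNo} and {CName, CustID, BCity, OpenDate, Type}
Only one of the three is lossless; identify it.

Decomposition 2

Decomposition 1: common = {BCity, OpenDate, AcctNo}, closure = {CustID, BCity, OpenDate, AcctNo} → lossy.
Decomposition 2: common = {CName, CustID}, closure = {CName, CustID, BCity, OpenDate} → lossless.
Decomposition 3: common = {OpenDate}, closure = {OpenDate} → lossy.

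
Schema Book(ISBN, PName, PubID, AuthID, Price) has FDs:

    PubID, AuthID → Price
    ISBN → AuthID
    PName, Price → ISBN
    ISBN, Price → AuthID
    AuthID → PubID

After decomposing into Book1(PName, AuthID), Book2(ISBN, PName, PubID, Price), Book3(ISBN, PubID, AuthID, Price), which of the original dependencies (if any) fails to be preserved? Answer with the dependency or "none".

none

PubID, AuthID → Price lies within Book3.
ISBN → AuthID lies within Book3.
PName, Price → ISBN lies within Book2.
ISBN, Price → AuthID lies within Book3.
AuthID → PubID lies within Book3.
Every dependency is enforceable on the fragments, so the decomposition is dependency-preserving.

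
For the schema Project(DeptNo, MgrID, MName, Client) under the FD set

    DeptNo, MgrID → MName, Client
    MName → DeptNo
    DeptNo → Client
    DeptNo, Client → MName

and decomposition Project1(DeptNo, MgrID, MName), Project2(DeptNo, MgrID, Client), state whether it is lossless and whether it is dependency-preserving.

lossless and dependency-preserving

Lossless test: (DeptNo, MgrID)⁺ = {DeptNo, MgrID, MName, Client}, which contains all of one fragment — lossless.
Dependency preservation: DeptNo, MgrID → MName, Client; DeptNo, Client → MName are not contained in any single fragment, but the restricted closure of each left-hand side across the fragments still reaches the right-hand side; the remaining FDs each lie inside some fragment. All dependencies are preserved.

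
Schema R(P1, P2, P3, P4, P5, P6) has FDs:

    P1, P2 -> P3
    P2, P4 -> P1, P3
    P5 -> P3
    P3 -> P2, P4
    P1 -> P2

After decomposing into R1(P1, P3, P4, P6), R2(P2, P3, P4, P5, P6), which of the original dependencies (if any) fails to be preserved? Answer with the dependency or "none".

none

P1, P2 → P3: restricted closure across fragments reaches P3.
P2, P4 → P1, P3: restricted closure across fragments reaches P1, P3.
P5 → P3 lies within R2.
P3 → P2, P4 lies within R2.
P1 → P2: restricted closure across fragments reaches P2.
Every dependency is enforceable on the fragments, so the decomposition is dependency-preserving.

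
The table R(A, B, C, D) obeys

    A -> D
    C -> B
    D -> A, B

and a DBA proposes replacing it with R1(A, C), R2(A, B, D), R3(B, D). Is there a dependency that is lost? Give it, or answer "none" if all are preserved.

Check C → B: no single fragment contains all of {B, C}, and the restricted closure of {C} across the fragments never reaches {B}.
A → D is preserved.
D → A, B is preserved.

C -> B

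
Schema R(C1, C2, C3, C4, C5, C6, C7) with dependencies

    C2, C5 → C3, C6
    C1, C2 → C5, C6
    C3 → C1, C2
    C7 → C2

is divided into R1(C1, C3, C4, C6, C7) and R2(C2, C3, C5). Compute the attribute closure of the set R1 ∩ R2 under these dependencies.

R1 ∩ R2 = {C3}.
C3 → C1, C2 applies, adding C1, C2
C1, C2 → C5, C6 applies, adding C5, C6
Closure: {C1, C2, C3, C5, C6}.

C1, C2, C3, C5, C6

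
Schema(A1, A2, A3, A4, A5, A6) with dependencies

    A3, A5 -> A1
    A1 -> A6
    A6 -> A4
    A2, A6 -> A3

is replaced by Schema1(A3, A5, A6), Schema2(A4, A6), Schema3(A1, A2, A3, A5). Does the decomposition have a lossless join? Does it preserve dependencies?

Lossless test (chase): Rows 1 and 3 agree on A3, A5; apply A3, A5→A1 and equate their A1 entries. Rows 1 and 3 agree on A1; apply A1→A6 and equate their A6 entries. Rows 1 and 2 agree on A6; apply A6→A4 and equate their A4 entries. Rows 1 and 3 agree on A6; apply A6→A4 and equate their A4 entries. Row 3 is now all distinguished symbols — the join is lossless.
Dependency preservation: the restricted closure of {A1} across the fragments never reaches {A6}, so A1 → A6 cannot be enforced without a join — not preserved.

lossless but not dependency-preserving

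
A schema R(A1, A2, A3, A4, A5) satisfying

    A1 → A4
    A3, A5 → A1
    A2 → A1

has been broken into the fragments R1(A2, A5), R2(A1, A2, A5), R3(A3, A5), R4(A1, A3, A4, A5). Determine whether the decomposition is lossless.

Chase test. Columns are A1, A2, A3, A4, A5; row i has aⱼ where attribute j ∈ Ri, else bᵢⱼ.
Initial tableau (one row per fragment):
  row 1: b11 a2 b13 b14 a5
  row 2: a1 a2 b23 b24 a5
  row 3: b31 b32 a3 b34 a5
  row 4: a1 b42 a3 a4 a5
Rows 2 and 4 agree on A1; apply A1→A4 and equate their A4 entries.
Rows 3 and 4 agree on A3, A5; apply A3, A5→A1 and equate their A1 entries.
Rows 1 and 2 agree on A2; apply A2→A1 and equate their A1 entries.
Rows 1 and 2 agree on A1; apply A1→A4 and equate their A4 entries.
Rows 1 and 3 agree on A1; apply A1→A4 and equate their A4 entries.
No row becomes fully distinguished — the join is lossy.

No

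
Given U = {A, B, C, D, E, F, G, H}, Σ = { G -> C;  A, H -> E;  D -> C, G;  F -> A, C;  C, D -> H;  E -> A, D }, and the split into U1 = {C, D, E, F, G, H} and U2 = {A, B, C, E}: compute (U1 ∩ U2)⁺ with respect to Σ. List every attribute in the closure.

U1 ∩ U2 = {C, E}.
E → A, D applies, adding A, D
D → C, G applies, adding G
C, D → H applies, adding H
Closure: {A, C, D, E, G, H}.

A, C, D, E, G, H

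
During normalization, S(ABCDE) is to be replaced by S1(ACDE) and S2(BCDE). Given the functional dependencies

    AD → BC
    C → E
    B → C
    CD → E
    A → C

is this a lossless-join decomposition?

Common attributes: S1 ∩ S2 = {CDE}.
No dependency enlarges {CDE}, so (CDE)⁺ = {CDE}.
The closure contains neither all of S1 = {ACDE} nor all of S2 = {BCDE}, so the common attributes are not a superkey of either fragment. The join is lossy.

No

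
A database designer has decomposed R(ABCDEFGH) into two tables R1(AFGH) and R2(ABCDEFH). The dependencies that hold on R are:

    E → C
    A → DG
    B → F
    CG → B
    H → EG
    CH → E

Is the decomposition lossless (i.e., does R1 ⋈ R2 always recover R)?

Yes

Common attributes: R1 ∩ R2 = {AFH}.
Closure of {AFH}: A → DG applies, adding DG; H → EG applies, adding E; E → C applies, adding C; CG → B applies, adding B. So (AFH)⁺ = {ABCDEFGH}.
This closure contains every attribute of R1, so R1 ∩ R2 → R1. The join is lossless.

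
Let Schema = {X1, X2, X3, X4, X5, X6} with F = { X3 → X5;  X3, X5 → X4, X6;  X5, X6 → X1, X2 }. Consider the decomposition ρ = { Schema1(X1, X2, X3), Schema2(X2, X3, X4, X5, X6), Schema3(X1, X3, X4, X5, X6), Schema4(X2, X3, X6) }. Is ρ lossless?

Yes

Chase test. Columns are X1, X2, X3, X4, X5, X6; row i has aⱼ where attribute j ∈ Schemai, else bᵢⱼ.
Initial tableau (one row per fragment):
  row 1: a1 a2 a3 b14 b15 b16
  row 2: b21 a2 a3 a4 a5 a6
  row 3: a1 b32 a3 a4 a5 a6
  row 4: b41 a2 a3 b44 b45 a6
Rows 1 and 2 agree on X3; apply X3→X5 and equate their X5 entries.
Rows 1 and 4 agree on X3; apply X3→X5 and equate their X5 entries.
Rows 1 and 2 agree on X3, X5; apply X3, X5→X4, X6 and equate their X4, X6 entries.
Rows 1 and 4 agree on X3, X5; apply X3, X5→X4, X6 and equate their X4, X6 entries.
Rows 1 and 2 agree on X5, X6; apply X5, X6→X1, X2 and equate their X1, X2 entries.
Rows 1 and 3 agree on X5, X6; apply X5, X6→X1, X2 and equate their X1, X2 entries.
Rows 1 and 4 agree on X5, X6; apply X5, X6→X1, X2 and equate their X1, X2 entries.
Row 1 is now all distinguished symbols — the join is lossless.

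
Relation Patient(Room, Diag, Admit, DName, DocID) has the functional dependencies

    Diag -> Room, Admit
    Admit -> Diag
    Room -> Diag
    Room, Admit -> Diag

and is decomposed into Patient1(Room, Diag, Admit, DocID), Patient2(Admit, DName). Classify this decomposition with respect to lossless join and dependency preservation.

lossy but dependency-preserving

Lossless test: (Admit)⁺ = {Room, Diag, Admit}, which is a superkey of neither fragment — lossy.
Dependency preservation: every FD's attributes lie within a single fragment, so each can be enforced locally — preserved.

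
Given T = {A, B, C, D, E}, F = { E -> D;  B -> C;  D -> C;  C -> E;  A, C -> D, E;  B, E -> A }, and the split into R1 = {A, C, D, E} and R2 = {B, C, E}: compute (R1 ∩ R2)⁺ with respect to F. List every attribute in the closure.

R1 ∩ R2 = {C, E}.
E → D applies, adding D
Closure: {C, D, E}.

C, D, E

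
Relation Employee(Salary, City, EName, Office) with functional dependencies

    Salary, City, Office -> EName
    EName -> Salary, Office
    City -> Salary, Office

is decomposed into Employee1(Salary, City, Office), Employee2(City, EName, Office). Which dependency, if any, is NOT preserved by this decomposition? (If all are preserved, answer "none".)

Check EName → Salary, Office: no single fragment contains all of {Salary, EName, Office}, and the restricted closure of {EName} across the fragments never reaches {Salary, Office}.
Salary, City, Office → EName is preserved.
City → Salary, Office is preserved.

EName -> Salary, Office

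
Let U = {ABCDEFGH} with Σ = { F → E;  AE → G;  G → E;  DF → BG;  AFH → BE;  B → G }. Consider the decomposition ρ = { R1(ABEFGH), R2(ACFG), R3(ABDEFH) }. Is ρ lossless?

Chase test. Columns are ABCDEFGH; row i has aⱼ where attribute j ∈ Ri, else bᵢⱼ.
Initial tableau (one row per fragment):
  row 1: a1 a2 b13 b14 a5 a6 a7 a8
  row 2: a1 b22 a3 b24 b25 a6 a7 b28
  row 3: a1 a2 b33 a4 a5 a6 b37 a8
Rows 1 and 2 agree on F; apply F→E and equate their E entries.
Rows 1 and 3 agree on AE; apply AE→G and equate their G entries.
No row becomes fully distinguished — the join is lossy.

No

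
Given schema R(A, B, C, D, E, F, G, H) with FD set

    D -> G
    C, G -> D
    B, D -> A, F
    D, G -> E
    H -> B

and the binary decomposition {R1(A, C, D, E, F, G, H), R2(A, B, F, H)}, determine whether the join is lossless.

Yes

Common attributes: R1 ∩ R2 = {A, F, H}.
Closure of {A, F, H}: H → B applies, adding B. So (A, F, H)⁺ = {A, B, F, H}.
This closure contains every attribute of R2, so R1 ∩ R2 → R2. The join is lossless.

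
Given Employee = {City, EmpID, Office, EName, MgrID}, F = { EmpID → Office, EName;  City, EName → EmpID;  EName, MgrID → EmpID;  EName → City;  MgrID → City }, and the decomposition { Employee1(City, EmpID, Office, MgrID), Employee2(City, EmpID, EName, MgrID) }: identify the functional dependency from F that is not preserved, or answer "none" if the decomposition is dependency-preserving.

none

EmpID → Office, EName: restricted closure across fragments reaches Office, EName.
City, EName → EmpID lies within Employee2.
EName, MgrID → EmpID lies within Employee2.
EName → City lies within Employee2.
MgrID → City lies within Employee1.
Every dependency is enforceable on the fragments, so the decomposition is dependency-preserving.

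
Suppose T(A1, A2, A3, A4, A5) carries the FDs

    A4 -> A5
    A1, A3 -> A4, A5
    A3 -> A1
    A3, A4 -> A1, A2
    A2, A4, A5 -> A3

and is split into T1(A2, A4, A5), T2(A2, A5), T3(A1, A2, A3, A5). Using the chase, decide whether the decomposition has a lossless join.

Chase test. Columns are A1, A2, A3, A4, A5; row i has aⱼ where attribute j ∈ Ti, else bᵢⱼ.
Initial tableau (one row per fragment):
  row 1: b11 a2 b13 a4 a5
  row 2: b21 a2 b23 b24 a5
  row 3: a1 a2 a3 b34 a5
No row becomes fully distinguished — the join is lossy.

No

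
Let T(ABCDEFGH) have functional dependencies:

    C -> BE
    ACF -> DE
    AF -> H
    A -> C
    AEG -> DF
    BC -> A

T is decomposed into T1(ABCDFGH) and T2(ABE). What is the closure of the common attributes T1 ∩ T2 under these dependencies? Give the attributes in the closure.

T1 ∩ T2 = {AB}.
A → C applies, adding C
C → BE applies, adding E
Closure: {ABCE}.

ABCE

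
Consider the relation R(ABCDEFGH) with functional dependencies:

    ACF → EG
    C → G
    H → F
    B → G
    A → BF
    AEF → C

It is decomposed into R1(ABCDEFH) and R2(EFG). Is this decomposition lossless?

No

Common attributes: R1 ∩ R2 = {EF}.
No dependency enlarges {EF}, so (EF)⁺ = {EF}.
The closure contains neither all of R1 = {ABCDEFH} nor all of R2 = {EFG}, so the common attributes are not a superkey of either fragment. The join is lossy.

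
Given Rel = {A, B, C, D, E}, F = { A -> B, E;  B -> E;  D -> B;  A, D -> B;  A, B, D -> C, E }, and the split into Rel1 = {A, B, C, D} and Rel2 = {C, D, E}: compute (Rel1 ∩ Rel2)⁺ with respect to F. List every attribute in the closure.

Rel1 ∩ Rel2 = {C, D}.
D → B applies, adding B
B → E applies, adding E
Closure: {B, C, D, E}.

B, C, D, E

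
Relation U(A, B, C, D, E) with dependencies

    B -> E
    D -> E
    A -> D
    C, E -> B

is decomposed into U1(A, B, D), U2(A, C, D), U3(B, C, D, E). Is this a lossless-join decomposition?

Yes

Chase test. Columns are A, B, C, D, E; row i has aⱼ where attribute j ∈ Ui, else bᵢⱼ.
Initial tableau (one row per fragment):
  row 1: a1 a2 b13 a4 b15
  row 2: a1 b22 a3 a4 b25
  row 3: b31 a2 a3 a4 a5
Rows 1 and 3 agree on B; apply B→E and equate their E entries.
Rows 1 and 2 agree on D; apply D→E and equate their E entries.
Rows 2 and 3 agree on C, E; apply C, E→B and equate their B entries.
Row 2 is now all distinguished symbols — the join is lossless.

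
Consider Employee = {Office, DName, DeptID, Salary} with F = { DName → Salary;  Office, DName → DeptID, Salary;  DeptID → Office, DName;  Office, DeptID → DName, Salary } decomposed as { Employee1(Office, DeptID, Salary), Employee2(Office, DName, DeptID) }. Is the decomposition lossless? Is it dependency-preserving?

lossless but not dependency-preserving

Lossless test: (Office, DeptID)⁺ = {Office, DName, DeptID, Salary}, which contains all of one fragment — lossless.
Dependency preservation: the restricted closure of {DName} across the fragments never reaches {Salary}, so DName → Salary cannot be enforced without a join — not preserved.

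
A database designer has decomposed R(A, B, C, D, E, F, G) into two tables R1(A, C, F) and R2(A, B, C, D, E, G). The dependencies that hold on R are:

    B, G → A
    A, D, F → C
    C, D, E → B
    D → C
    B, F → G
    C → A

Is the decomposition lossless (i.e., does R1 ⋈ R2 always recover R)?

No

Common attributes: R1 ∩ R2 = {A, C}.
No dependency enlarges {A, C}, so (A, C)⁺ = {A, C}.
The closure contains neither all of R1 = {A, C, F} nor all of R2 = {A, B, C, D, E, G}, so the common attributes are not a superkey of either fragment. The join is lossy.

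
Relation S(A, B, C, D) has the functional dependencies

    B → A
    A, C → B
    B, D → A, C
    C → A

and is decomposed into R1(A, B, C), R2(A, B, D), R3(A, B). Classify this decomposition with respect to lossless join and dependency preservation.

Lossless test (chase): applying each FD to every pair of rows produces no changes in the tableau, so no row becomes fully distinguished — the join is lossy.
Dependency preservation: the restricted closure of {B, D} across the fragments never reaches {A, C}, so B, D → A, C cannot be enforced without a join — not preserved.

lossy and not dependency-preserving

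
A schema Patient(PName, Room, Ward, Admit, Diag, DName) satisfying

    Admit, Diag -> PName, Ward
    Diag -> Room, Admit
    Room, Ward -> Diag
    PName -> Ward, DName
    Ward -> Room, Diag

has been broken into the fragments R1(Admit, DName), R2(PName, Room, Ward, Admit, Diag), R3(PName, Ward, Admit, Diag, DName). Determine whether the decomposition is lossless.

Chase test. Columns are PName, Room, Ward, Admit, Diag, DName; row i has aⱼ where attribute j ∈ Ri, else bᵢⱼ.
Initial tableau (one row per fragment):
  row 1: b11 b12 b13 a4 b15 a6
  row 2: a1 a2 a3 a4 a5 b26
  row 3: a1 b32 a3 a4 a5 a6
Rows 2 and 3 agree on Diag; apply Diag→Room, Admit and equate their Room, Admit entries.
Rows 2 and 3 agree on PName; apply PName→Ward, DName and equate their Ward, DName entries.
Row 2 is now all distinguished symbols — the join is lossless.

Yes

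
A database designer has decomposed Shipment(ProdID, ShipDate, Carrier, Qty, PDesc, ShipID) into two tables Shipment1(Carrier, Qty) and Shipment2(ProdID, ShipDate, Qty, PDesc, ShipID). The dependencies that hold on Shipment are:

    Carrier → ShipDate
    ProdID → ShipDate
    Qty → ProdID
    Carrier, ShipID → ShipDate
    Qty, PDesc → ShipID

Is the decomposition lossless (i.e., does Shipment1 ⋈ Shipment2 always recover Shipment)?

Common attributes: Shipment1 ∩ Shipment2 = {Qty}.
Closure of {Qty}: Qty → ProdID applies, adding ProdID; ProdID → ShipDate applies, adding ShipDate. So (Qty)⁺ = {ProdID, ShipDate, Qty}.
The closure contains neither all of Shipment1 = {Carrier, Qty} nor all of Shipment2 = {ProdID, ShipDate, Qty, PDesc, ShipID}, so the common attributes are not a superkey of either fragment. The join is lossy.

No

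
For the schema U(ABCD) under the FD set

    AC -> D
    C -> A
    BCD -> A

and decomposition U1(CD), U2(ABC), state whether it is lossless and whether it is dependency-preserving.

lossless and dependency-preserving

Lossless test: (C)⁺ = {ACD}, which contains all of one fragment — lossless.
Dependency preservation: AC → D; BCD → A are not contained in any single fragment, but the restricted closure of each left-hand side across the fragments still reaches the right-hand side; the remaining FDs each lie inside some fragment. All dependencies are preserved.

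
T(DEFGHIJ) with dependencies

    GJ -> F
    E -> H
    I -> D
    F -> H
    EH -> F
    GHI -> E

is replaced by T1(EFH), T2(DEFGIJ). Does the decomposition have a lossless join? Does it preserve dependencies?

lossless but not dependency-preserving

Lossless test: (EF)⁺ = {EFH}, which contains all of one fragment — lossless.
Dependency preservation: the restricted closure of {GHI} across the fragments never reaches {E}, so GHI → E cannot be enforced without a join — not preserved.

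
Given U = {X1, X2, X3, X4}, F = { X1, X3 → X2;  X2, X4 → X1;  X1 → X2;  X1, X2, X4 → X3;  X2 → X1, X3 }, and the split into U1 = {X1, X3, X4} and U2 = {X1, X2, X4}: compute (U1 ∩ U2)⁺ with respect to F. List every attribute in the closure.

X1, X2, X3, X4

U1 ∩ U2 = {X1, X4}.
X1 → X2 applies, adding X2
X1, X2, X4 → X3 applies, adding X3
Closure: {X1, X2, X3, X4}.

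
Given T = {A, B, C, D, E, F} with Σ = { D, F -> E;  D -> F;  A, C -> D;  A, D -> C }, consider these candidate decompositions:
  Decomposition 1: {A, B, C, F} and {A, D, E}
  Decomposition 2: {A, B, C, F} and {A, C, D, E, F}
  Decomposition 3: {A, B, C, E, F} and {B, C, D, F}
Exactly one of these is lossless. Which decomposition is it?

Decomposition 2

Decomposition 1: common = {A}, closure = {A} → lossy.
Decomposition 2: common = {A, C, F}, closure = {A, C, D, E, F} → lossless.
Decomposition 3: common = {B, C, F}, closure = {B, C, F} → lossy.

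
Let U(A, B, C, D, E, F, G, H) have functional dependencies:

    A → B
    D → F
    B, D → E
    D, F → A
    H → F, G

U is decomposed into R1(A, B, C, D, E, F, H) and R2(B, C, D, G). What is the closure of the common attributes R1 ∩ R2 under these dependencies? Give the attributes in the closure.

A, B, C, D, E, F

R1 ∩ R2 = {B, C, D}.
D → F applies, adding F
B, D → E applies, adding E
D, F → A applies, adding A
Closure: {A, B, C, D, E, F}.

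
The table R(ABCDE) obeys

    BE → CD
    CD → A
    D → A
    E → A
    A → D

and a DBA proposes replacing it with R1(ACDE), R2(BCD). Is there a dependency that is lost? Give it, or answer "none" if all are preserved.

BE → CD

Check BE → CD: no single fragment contains all of {BCDE}, and the restricted closure of {BE} across the fragments never reaches {CD}.
CD → A is preserved.
D → A is preserved.
E → A is preserved.
A → D is preserved.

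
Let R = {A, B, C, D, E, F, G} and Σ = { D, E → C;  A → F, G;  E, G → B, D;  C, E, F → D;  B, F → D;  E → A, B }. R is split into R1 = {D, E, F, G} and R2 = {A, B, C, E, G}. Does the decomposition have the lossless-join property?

Common attributes: R1 ∩ R2 = {E, G}.
Closure of {E, G}: E, G → B, D applies, adding B, D; E → A, B applies, adding A; D, E → C applies, adding C; A → F, G applies, adding F. So (E, G)⁺ = {A, B, C, D, E, F, G}.
This closure contains every attribute of R1, so R1 ∩ R2 → R1. The join is lossless.

Yes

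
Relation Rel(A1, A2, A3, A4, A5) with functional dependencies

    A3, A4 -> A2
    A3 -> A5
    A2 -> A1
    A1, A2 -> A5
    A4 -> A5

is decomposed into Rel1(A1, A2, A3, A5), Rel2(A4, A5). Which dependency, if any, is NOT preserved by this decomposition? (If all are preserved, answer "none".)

A3, A4 -> A2

Check A3, A4 → A2: no single fragment contains all of {A2, A3, A4}, and the restricted closure of {A3, A4} across the fragments never reaches {A2}.
A3 → A5 is preserved.
A2 → A1 is preserved.
A1, A2 → A5 is preserved.
A4 → A5 is preserved.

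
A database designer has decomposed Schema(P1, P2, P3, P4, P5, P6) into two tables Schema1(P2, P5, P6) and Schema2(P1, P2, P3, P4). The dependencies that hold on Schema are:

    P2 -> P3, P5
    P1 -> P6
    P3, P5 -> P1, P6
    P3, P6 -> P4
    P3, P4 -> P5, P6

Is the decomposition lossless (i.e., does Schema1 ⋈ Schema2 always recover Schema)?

Common attributes: Schema1 ∩ Schema2 = {P2}.
Closure of {P2}: P2 → P3, P5 applies, adding P3, P5; P3, P5 → P1, P6 applies, adding P1, P6; P3, P6 → P4 applies, adding P4. So (P2)⁺ = {P1, P2, P3, P4, P5, P6}.
This closure contains every attribute of Schema1, so Schema1 ∩ Schema2 → Schema1. The join is lossless.

Yes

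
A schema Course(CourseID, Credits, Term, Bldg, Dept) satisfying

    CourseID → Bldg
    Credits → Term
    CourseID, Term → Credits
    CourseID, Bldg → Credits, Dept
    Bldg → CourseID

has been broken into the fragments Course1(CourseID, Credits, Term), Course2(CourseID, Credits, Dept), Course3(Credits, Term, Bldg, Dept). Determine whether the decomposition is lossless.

No

Chase test. Columns are CourseID, Credits, Term, Bldg, Dept; row i has aⱼ where attribute j ∈ Coursei, else bᵢⱼ.
Initial tableau (one row per fragment):
  row 1: a1 a2 a3 b14 b15
  row 2: a1 a2 b23 b24 a5
  row 3: b31 a2 a3 a4 a5
Rows 1 and 2 agree on CourseID; apply CourseID→Bldg and equate their Bldg entries.
Rows 1 and 2 agree on Credits; apply Credits→Term and equate their Term entries.
Rows 1 and 2 agree on CourseID, Bldg; apply CourseID, Bldg→Credits, Dept and equate their Credits, Dept entries.
No row becomes fully distinguished — the join is lossy.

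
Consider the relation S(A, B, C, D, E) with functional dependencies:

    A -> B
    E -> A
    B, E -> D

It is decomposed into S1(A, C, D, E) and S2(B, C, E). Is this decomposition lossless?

Common attributes: S1 ∩ S2 = {C, E}.
Closure of {C, E}: E → A applies, adding A; A → B applies, adding B; B, E → D applies, adding D. So (C, E)⁺ = {A, B, C, D, E}.
This closure contains every attribute of S1, so S1 ∩ S2 → S1. The join is lossless.

Yes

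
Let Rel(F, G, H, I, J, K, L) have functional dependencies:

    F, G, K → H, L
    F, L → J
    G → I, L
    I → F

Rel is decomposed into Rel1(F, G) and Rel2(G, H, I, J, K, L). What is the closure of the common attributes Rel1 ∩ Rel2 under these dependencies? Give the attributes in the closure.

F, G, I, J, L

Rel1 ∩ Rel2 = {G}.
G → I, L applies, adding I, L
I → F applies, adding F
F, L → J applies, adding J
Closure: {F, G, I, J, L}.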